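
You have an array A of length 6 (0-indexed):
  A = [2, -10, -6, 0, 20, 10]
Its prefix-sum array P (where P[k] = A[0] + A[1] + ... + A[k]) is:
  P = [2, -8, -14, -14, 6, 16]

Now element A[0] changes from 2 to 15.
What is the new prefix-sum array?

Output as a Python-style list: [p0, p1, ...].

Change: A[0] 2 -> 15, delta = 13
P[k] for k < 0: unchanged (A[0] not included)
P[k] for k >= 0: shift by delta = 13
  P[0] = 2 + 13 = 15
  P[1] = -8 + 13 = 5
  P[2] = -14 + 13 = -1
  P[3] = -14 + 13 = -1
  P[4] = 6 + 13 = 19
  P[5] = 16 + 13 = 29

Answer: [15, 5, -1, -1, 19, 29]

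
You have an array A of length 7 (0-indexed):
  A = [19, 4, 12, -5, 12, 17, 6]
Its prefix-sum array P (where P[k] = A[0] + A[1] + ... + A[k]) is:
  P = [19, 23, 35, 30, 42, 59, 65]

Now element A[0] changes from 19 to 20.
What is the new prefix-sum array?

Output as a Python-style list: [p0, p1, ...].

Change: A[0] 19 -> 20, delta = 1
P[k] for k < 0: unchanged (A[0] not included)
P[k] for k >= 0: shift by delta = 1
  P[0] = 19 + 1 = 20
  P[1] = 23 + 1 = 24
  P[2] = 35 + 1 = 36
  P[3] = 30 + 1 = 31
  P[4] = 42 + 1 = 43
  P[5] = 59 + 1 = 60
  P[6] = 65 + 1 = 66

Answer: [20, 24, 36, 31, 43, 60, 66]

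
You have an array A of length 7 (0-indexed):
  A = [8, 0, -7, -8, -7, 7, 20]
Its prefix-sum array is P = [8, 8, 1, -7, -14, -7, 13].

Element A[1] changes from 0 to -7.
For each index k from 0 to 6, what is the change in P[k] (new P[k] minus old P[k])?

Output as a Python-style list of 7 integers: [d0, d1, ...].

Element change: A[1] 0 -> -7, delta = -7
For k < 1: P[k] unchanged, delta_P[k] = 0
For k >= 1: P[k] shifts by exactly -7
Delta array: [0, -7, -7, -7, -7, -7, -7]

Answer: [0, -7, -7, -7, -7, -7, -7]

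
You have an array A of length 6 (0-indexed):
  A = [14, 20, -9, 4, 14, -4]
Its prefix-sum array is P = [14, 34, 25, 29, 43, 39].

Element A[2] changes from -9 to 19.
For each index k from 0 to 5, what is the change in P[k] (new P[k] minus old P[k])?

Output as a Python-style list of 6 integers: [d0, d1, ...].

Element change: A[2] -9 -> 19, delta = 28
For k < 2: P[k] unchanged, delta_P[k] = 0
For k >= 2: P[k] shifts by exactly 28
Delta array: [0, 0, 28, 28, 28, 28]

Answer: [0, 0, 28, 28, 28, 28]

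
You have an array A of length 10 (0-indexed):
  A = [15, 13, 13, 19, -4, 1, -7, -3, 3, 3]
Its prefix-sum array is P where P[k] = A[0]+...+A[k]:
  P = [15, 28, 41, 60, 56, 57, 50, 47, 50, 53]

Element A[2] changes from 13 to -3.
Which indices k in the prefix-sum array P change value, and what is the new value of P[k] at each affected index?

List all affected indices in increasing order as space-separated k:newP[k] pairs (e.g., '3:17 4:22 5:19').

Answer: 2:25 3:44 4:40 5:41 6:34 7:31 8:34 9:37

Derivation:
P[k] = A[0] + ... + A[k]
P[k] includes A[2] iff k >= 2
Affected indices: 2, 3, ..., 9; delta = -16
  P[2]: 41 + -16 = 25
  P[3]: 60 + -16 = 44
  P[4]: 56 + -16 = 40
  P[5]: 57 + -16 = 41
  P[6]: 50 + -16 = 34
  P[7]: 47 + -16 = 31
  P[8]: 50 + -16 = 34
  P[9]: 53 + -16 = 37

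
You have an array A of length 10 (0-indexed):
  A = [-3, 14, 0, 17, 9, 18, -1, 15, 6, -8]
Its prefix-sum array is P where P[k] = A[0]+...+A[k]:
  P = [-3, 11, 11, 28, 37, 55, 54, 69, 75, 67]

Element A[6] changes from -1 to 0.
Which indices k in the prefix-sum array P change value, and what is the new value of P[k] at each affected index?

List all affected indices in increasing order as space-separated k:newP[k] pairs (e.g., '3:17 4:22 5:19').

Answer: 6:55 7:70 8:76 9:68

Derivation:
P[k] = A[0] + ... + A[k]
P[k] includes A[6] iff k >= 6
Affected indices: 6, 7, ..., 9; delta = 1
  P[6]: 54 + 1 = 55
  P[7]: 69 + 1 = 70
  P[8]: 75 + 1 = 76
  P[9]: 67 + 1 = 68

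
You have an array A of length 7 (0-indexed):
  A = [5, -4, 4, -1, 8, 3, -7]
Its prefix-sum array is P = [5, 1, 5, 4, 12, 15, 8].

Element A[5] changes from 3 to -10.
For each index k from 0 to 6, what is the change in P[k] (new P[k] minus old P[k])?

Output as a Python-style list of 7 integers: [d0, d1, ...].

Element change: A[5] 3 -> -10, delta = -13
For k < 5: P[k] unchanged, delta_P[k] = 0
For k >= 5: P[k] shifts by exactly -13
Delta array: [0, 0, 0, 0, 0, -13, -13]

Answer: [0, 0, 0, 0, 0, -13, -13]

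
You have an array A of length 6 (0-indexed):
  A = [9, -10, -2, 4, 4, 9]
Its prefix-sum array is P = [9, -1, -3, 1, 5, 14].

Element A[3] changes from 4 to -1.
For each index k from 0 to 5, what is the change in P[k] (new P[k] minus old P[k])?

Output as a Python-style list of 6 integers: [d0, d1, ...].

Answer: [0, 0, 0, -5, -5, -5]

Derivation:
Element change: A[3] 4 -> -1, delta = -5
For k < 3: P[k] unchanged, delta_P[k] = 0
For k >= 3: P[k] shifts by exactly -5
Delta array: [0, 0, 0, -5, -5, -5]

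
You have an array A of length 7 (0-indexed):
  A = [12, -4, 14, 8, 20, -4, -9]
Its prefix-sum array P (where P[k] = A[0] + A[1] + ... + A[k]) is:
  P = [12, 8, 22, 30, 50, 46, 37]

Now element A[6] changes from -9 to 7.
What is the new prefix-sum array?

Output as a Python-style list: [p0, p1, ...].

Change: A[6] -9 -> 7, delta = 16
P[k] for k < 6: unchanged (A[6] not included)
P[k] for k >= 6: shift by delta = 16
  P[0] = 12 + 0 = 12
  P[1] = 8 + 0 = 8
  P[2] = 22 + 0 = 22
  P[3] = 30 + 0 = 30
  P[4] = 50 + 0 = 50
  P[5] = 46 + 0 = 46
  P[6] = 37 + 16 = 53

Answer: [12, 8, 22, 30, 50, 46, 53]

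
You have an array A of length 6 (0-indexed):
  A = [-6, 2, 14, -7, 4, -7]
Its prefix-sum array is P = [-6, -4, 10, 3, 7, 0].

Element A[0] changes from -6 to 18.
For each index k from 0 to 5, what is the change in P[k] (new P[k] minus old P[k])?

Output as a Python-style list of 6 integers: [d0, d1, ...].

Answer: [24, 24, 24, 24, 24, 24]

Derivation:
Element change: A[0] -6 -> 18, delta = 24
For k < 0: P[k] unchanged, delta_P[k] = 0
For k >= 0: P[k] shifts by exactly 24
Delta array: [24, 24, 24, 24, 24, 24]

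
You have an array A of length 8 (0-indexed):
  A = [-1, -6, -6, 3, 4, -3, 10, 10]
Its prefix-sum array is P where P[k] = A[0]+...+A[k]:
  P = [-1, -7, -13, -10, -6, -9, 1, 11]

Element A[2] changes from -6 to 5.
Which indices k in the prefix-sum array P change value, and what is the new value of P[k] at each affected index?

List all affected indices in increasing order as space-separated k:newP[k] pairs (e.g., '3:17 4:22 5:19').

Answer: 2:-2 3:1 4:5 5:2 6:12 7:22

Derivation:
P[k] = A[0] + ... + A[k]
P[k] includes A[2] iff k >= 2
Affected indices: 2, 3, ..., 7; delta = 11
  P[2]: -13 + 11 = -2
  P[3]: -10 + 11 = 1
  P[4]: -6 + 11 = 5
  P[5]: -9 + 11 = 2
  P[6]: 1 + 11 = 12
  P[7]: 11 + 11 = 22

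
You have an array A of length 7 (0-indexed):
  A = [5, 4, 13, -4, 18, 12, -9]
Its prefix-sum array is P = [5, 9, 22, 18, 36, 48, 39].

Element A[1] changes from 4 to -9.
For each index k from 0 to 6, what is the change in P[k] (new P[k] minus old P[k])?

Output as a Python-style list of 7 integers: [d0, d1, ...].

Answer: [0, -13, -13, -13, -13, -13, -13]

Derivation:
Element change: A[1] 4 -> -9, delta = -13
For k < 1: P[k] unchanged, delta_P[k] = 0
For k >= 1: P[k] shifts by exactly -13
Delta array: [0, -13, -13, -13, -13, -13, -13]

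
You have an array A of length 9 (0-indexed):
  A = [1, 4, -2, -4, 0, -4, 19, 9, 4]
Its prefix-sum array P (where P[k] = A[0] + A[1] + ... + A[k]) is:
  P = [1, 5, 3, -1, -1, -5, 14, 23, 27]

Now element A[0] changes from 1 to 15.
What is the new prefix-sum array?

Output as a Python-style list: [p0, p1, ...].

Answer: [15, 19, 17, 13, 13, 9, 28, 37, 41]

Derivation:
Change: A[0] 1 -> 15, delta = 14
P[k] for k < 0: unchanged (A[0] not included)
P[k] for k >= 0: shift by delta = 14
  P[0] = 1 + 14 = 15
  P[1] = 5 + 14 = 19
  P[2] = 3 + 14 = 17
  P[3] = -1 + 14 = 13
  P[4] = -1 + 14 = 13
  P[5] = -5 + 14 = 9
  P[6] = 14 + 14 = 28
  P[7] = 23 + 14 = 37
  P[8] = 27 + 14 = 41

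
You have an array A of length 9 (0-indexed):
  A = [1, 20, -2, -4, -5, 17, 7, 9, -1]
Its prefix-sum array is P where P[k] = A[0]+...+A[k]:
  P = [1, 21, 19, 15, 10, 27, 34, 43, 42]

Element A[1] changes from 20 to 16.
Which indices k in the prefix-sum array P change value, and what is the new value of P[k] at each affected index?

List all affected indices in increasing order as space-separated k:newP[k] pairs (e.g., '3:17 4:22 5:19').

P[k] = A[0] + ... + A[k]
P[k] includes A[1] iff k >= 1
Affected indices: 1, 2, ..., 8; delta = -4
  P[1]: 21 + -4 = 17
  P[2]: 19 + -4 = 15
  P[3]: 15 + -4 = 11
  P[4]: 10 + -4 = 6
  P[5]: 27 + -4 = 23
  P[6]: 34 + -4 = 30
  P[7]: 43 + -4 = 39
  P[8]: 42 + -4 = 38

Answer: 1:17 2:15 3:11 4:6 5:23 6:30 7:39 8:38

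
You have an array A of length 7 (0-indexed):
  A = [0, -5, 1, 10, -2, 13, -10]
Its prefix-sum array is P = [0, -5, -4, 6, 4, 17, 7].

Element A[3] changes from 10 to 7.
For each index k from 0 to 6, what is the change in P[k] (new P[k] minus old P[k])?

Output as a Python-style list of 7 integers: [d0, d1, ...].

Answer: [0, 0, 0, -3, -3, -3, -3]

Derivation:
Element change: A[3] 10 -> 7, delta = -3
For k < 3: P[k] unchanged, delta_P[k] = 0
For k >= 3: P[k] shifts by exactly -3
Delta array: [0, 0, 0, -3, -3, -3, -3]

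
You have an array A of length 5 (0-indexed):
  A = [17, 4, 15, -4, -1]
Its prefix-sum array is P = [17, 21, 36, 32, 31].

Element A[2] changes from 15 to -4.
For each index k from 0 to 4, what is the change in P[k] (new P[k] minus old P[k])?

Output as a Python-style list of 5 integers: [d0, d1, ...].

Answer: [0, 0, -19, -19, -19]

Derivation:
Element change: A[2] 15 -> -4, delta = -19
For k < 2: P[k] unchanged, delta_P[k] = 0
For k >= 2: P[k] shifts by exactly -19
Delta array: [0, 0, -19, -19, -19]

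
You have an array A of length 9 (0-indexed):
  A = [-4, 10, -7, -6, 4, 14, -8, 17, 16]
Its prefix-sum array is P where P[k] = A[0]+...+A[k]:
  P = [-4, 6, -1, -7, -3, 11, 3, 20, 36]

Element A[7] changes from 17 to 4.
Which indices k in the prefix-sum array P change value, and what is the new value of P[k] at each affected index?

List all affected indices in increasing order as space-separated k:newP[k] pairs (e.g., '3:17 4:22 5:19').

Answer: 7:7 8:23

Derivation:
P[k] = A[0] + ... + A[k]
P[k] includes A[7] iff k >= 7
Affected indices: 7, 8, ..., 8; delta = -13
  P[7]: 20 + -13 = 7
  P[8]: 36 + -13 = 23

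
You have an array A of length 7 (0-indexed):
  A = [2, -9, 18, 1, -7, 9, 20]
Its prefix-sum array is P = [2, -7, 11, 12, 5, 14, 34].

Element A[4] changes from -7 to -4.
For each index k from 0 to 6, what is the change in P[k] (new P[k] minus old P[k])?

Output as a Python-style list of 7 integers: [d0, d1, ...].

Answer: [0, 0, 0, 0, 3, 3, 3]

Derivation:
Element change: A[4] -7 -> -4, delta = 3
For k < 4: P[k] unchanged, delta_P[k] = 0
For k >= 4: P[k] shifts by exactly 3
Delta array: [0, 0, 0, 0, 3, 3, 3]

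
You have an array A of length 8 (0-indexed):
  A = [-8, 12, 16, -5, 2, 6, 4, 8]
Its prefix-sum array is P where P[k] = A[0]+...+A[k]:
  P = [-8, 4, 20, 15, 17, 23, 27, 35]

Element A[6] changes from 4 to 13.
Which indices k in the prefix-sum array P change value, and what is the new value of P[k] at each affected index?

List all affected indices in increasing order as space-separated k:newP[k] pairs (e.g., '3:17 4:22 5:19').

P[k] = A[0] + ... + A[k]
P[k] includes A[6] iff k >= 6
Affected indices: 6, 7, ..., 7; delta = 9
  P[6]: 27 + 9 = 36
  P[7]: 35 + 9 = 44

Answer: 6:36 7:44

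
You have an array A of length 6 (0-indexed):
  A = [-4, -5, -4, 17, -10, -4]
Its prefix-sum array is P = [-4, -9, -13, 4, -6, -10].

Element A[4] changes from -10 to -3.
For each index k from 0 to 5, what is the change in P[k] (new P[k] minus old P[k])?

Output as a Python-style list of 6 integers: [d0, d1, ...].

Answer: [0, 0, 0, 0, 7, 7]

Derivation:
Element change: A[4] -10 -> -3, delta = 7
For k < 4: P[k] unchanged, delta_P[k] = 0
For k >= 4: P[k] shifts by exactly 7
Delta array: [0, 0, 0, 0, 7, 7]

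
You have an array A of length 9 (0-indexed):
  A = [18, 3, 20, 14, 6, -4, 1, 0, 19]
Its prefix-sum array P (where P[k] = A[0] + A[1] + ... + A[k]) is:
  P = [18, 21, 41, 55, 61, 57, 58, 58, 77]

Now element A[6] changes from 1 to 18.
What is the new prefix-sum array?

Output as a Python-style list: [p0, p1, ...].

Answer: [18, 21, 41, 55, 61, 57, 75, 75, 94]

Derivation:
Change: A[6] 1 -> 18, delta = 17
P[k] for k < 6: unchanged (A[6] not included)
P[k] for k >= 6: shift by delta = 17
  P[0] = 18 + 0 = 18
  P[1] = 21 + 0 = 21
  P[2] = 41 + 0 = 41
  P[3] = 55 + 0 = 55
  P[4] = 61 + 0 = 61
  P[5] = 57 + 0 = 57
  P[6] = 58 + 17 = 75
  P[7] = 58 + 17 = 75
  P[8] = 77 + 17 = 94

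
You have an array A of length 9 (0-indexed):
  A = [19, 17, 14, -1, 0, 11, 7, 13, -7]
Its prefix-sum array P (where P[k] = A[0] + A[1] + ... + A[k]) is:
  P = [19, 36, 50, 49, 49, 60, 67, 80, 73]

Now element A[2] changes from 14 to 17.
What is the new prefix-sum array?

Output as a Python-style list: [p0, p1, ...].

Answer: [19, 36, 53, 52, 52, 63, 70, 83, 76]

Derivation:
Change: A[2] 14 -> 17, delta = 3
P[k] for k < 2: unchanged (A[2] not included)
P[k] for k >= 2: shift by delta = 3
  P[0] = 19 + 0 = 19
  P[1] = 36 + 0 = 36
  P[2] = 50 + 3 = 53
  P[3] = 49 + 3 = 52
  P[4] = 49 + 3 = 52
  P[5] = 60 + 3 = 63
  P[6] = 67 + 3 = 70
  P[7] = 80 + 3 = 83
  P[8] = 73 + 3 = 76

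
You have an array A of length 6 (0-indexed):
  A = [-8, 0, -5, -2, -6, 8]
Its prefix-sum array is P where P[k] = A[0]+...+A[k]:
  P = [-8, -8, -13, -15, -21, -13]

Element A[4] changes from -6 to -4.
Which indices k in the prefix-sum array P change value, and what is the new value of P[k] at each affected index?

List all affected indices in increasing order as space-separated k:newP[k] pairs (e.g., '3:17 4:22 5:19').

Answer: 4:-19 5:-11

Derivation:
P[k] = A[0] + ... + A[k]
P[k] includes A[4] iff k >= 4
Affected indices: 4, 5, ..., 5; delta = 2
  P[4]: -21 + 2 = -19
  P[5]: -13 + 2 = -11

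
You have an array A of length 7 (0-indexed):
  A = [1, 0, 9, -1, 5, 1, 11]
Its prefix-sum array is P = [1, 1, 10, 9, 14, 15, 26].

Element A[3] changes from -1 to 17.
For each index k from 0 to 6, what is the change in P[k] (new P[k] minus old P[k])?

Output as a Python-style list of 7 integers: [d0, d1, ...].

Answer: [0, 0, 0, 18, 18, 18, 18]

Derivation:
Element change: A[3] -1 -> 17, delta = 18
For k < 3: P[k] unchanged, delta_P[k] = 0
For k >= 3: P[k] shifts by exactly 18
Delta array: [0, 0, 0, 18, 18, 18, 18]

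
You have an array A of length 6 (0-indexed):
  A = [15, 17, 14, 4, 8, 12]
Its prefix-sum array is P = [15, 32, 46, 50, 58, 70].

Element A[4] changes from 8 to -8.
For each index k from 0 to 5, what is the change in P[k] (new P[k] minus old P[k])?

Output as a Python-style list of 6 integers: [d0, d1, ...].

Element change: A[4] 8 -> -8, delta = -16
For k < 4: P[k] unchanged, delta_P[k] = 0
For k >= 4: P[k] shifts by exactly -16
Delta array: [0, 0, 0, 0, -16, -16]

Answer: [0, 0, 0, 0, -16, -16]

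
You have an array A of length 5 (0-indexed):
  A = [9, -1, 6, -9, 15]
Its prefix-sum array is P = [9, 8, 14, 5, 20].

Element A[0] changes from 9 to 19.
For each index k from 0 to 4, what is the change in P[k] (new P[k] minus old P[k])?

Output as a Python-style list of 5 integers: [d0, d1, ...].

Element change: A[0] 9 -> 19, delta = 10
For k < 0: P[k] unchanged, delta_P[k] = 0
For k >= 0: P[k] shifts by exactly 10
Delta array: [10, 10, 10, 10, 10]

Answer: [10, 10, 10, 10, 10]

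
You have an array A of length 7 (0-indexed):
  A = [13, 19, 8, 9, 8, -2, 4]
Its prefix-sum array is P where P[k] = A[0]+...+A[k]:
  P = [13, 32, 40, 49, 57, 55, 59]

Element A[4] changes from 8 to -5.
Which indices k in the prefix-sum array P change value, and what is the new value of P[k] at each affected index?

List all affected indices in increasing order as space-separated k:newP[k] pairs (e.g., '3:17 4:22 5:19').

Answer: 4:44 5:42 6:46

Derivation:
P[k] = A[0] + ... + A[k]
P[k] includes A[4] iff k >= 4
Affected indices: 4, 5, ..., 6; delta = -13
  P[4]: 57 + -13 = 44
  P[5]: 55 + -13 = 42
  P[6]: 59 + -13 = 46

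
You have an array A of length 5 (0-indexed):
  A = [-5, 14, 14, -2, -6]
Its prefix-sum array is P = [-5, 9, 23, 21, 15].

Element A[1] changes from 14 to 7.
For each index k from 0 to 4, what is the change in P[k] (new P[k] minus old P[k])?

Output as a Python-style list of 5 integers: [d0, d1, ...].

Answer: [0, -7, -7, -7, -7]

Derivation:
Element change: A[1] 14 -> 7, delta = -7
For k < 1: P[k] unchanged, delta_P[k] = 0
For k >= 1: P[k] shifts by exactly -7
Delta array: [0, -7, -7, -7, -7]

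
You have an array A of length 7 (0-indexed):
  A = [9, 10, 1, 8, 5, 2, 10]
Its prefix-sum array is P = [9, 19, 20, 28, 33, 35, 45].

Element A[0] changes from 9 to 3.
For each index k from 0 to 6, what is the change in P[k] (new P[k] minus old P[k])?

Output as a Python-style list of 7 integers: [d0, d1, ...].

Answer: [-6, -6, -6, -6, -6, -6, -6]

Derivation:
Element change: A[0] 9 -> 3, delta = -6
For k < 0: P[k] unchanged, delta_P[k] = 0
For k >= 0: P[k] shifts by exactly -6
Delta array: [-6, -6, -6, -6, -6, -6, -6]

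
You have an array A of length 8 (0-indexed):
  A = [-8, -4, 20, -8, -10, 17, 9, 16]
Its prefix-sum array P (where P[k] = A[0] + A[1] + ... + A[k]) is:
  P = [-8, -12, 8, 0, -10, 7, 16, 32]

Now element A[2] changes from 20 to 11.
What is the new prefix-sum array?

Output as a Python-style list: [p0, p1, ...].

Change: A[2] 20 -> 11, delta = -9
P[k] for k < 2: unchanged (A[2] not included)
P[k] for k >= 2: shift by delta = -9
  P[0] = -8 + 0 = -8
  P[1] = -12 + 0 = -12
  P[2] = 8 + -9 = -1
  P[3] = 0 + -9 = -9
  P[4] = -10 + -9 = -19
  P[5] = 7 + -9 = -2
  P[6] = 16 + -9 = 7
  P[7] = 32 + -9 = 23

Answer: [-8, -12, -1, -9, -19, -2, 7, 23]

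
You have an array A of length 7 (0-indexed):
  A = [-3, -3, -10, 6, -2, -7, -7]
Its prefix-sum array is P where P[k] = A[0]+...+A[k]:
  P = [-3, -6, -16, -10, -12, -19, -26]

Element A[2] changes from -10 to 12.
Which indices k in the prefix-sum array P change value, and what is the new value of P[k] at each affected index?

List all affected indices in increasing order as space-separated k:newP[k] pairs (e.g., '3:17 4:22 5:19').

P[k] = A[0] + ... + A[k]
P[k] includes A[2] iff k >= 2
Affected indices: 2, 3, ..., 6; delta = 22
  P[2]: -16 + 22 = 6
  P[3]: -10 + 22 = 12
  P[4]: -12 + 22 = 10
  P[5]: -19 + 22 = 3
  P[6]: -26 + 22 = -4

Answer: 2:6 3:12 4:10 5:3 6:-4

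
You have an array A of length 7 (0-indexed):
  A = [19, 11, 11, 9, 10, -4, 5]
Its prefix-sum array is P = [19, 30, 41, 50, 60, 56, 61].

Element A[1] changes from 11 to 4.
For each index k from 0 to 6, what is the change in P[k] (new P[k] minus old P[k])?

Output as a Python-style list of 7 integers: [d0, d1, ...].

Answer: [0, -7, -7, -7, -7, -7, -7]

Derivation:
Element change: A[1] 11 -> 4, delta = -7
For k < 1: P[k] unchanged, delta_P[k] = 0
For k >= 1: P[k] shifts by exactly -7
Delta array: [0, -7, -7, -7, -7, -7, -7]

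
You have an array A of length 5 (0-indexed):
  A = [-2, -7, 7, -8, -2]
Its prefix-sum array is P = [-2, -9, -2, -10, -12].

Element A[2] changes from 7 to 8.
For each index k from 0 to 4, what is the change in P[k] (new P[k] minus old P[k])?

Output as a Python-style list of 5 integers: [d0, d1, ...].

Answer: [0, 0, 1, 1, 1]

Derivation:
Element change: A[2] 7 -> 8, delta = 1
For k < 2: P[k] unchanged, delta_P[k] = 0
For k >= 2: P[k] shifts by exactly 1
Delta array: [0, 0, 1, 1, 1]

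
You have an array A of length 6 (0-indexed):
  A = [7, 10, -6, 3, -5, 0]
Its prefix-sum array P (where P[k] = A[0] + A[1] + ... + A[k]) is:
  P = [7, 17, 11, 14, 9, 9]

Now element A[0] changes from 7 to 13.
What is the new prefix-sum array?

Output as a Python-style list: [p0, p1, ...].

Answer: [13, 23, 17, 20, 15, 15]

Derivation:
Change: A[0] 7 -> 13, delta = 6
P[k] for k < 0: unchanged (A[0] not included)
P[k] for k >= 0: shift by delta = 6
  P[0] = 7 + 6 = 13
  P[1] = 17 + 6 = 23
  P[2] = 11 + 6 = 17
  P[3] = 14 + 6 = 20
  P[4] = 9 + 6 = 15
  P[5] = 9 + 6 = 15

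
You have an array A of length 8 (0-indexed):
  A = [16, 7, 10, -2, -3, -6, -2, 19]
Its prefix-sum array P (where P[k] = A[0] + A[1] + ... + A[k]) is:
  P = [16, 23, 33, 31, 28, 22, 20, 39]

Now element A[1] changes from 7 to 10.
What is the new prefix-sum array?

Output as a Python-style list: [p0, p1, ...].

Change: A[1] 7 -> 10, delta = 3
P[k] for k < 1: unchanged (A[1] not included)
P[k] for k >= 1: shift by delta = 3
  P[0] = 16 + 0 = 16
  P[1] = 23 + 3 = 26
  P[2] = 33 + 3 = 36
  P[3] = 31 + 3 = 34
  P[4] = 28 + 3 = 31
  P[5] = 22 + 3 = 25
  P[6] = 20 + 3 = 23
  P[7] = 39 + 3 = 42

Answer: [16, 26, 36, 34, 31, 25, 23, 42]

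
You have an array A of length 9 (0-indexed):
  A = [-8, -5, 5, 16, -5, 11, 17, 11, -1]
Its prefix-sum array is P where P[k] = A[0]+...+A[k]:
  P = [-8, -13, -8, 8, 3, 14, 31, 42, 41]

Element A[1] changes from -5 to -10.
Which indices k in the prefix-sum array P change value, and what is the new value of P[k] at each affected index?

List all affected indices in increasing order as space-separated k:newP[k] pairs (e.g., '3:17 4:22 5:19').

P[k] = A[0] + ... + A[k]
P[k] includes A[1] iff k >= 1
Affected indices: 1, 2, ..., 8; delta = -5
  P[1]: -13 + -5 = -18
  P[2]: -8 + -5 = -13
  P[3]: 8 + -5 = 3
  P[4]: 3 + -5 = -2
  P[5]: 14 + -5 = 9
  P[6]: 31 + -5 = 26
  P[7]: 42 + -5 = 37
  P[8]: 41 + -5 = 36

Answer: 1:-18 2:-13 3:3 4:-2 5:9 6:26 7:37 8:36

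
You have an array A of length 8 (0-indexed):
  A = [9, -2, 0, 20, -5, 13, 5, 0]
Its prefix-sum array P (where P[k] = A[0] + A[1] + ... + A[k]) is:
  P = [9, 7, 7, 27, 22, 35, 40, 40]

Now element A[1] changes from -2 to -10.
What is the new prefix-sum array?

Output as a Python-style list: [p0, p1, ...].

Change: A[1] -2 -> -10, delta = -8
P[k] for k < 1: unchanged (A[1] not included)
P[k] for k >= 1: shift by delta = -8
  P[0] = 9 + 0 = 9
  P[1] = 7 + -8 = -1
  P[2] = 7 + -8 = -1
  P[3] = 27 + -8 = 19
  P[4] = 22 + -8 = 14
  P[5] = 35 + -8 = 27
  P[6] = 40 + -8 = 32
  P[7] = 40 + -8 = 32

Answer: [9, -1, -1, 19, 14, 27, 32, 32]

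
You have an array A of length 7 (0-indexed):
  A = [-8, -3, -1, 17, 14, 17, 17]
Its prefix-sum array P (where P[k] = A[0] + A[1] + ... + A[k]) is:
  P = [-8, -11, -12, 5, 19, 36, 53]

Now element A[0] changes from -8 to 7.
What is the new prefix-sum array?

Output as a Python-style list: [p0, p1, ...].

Change: A[0] -8 -> 7, delta = 15
P[k] for k < 0: unchanged (A[0] not included)
P[k] for k >= 0: shift by delta = 15
  P[0] = -8 + 15 = 7
  P[1] = -11 + 15 = 4
  P[2] = -12 + 15 = 3
  P[3] = 5 + 15 = 20
  P[4] = 19 + 15 = 34
  P[5] = 36 + 15 = 51
  P[6] = 53 + 15 = 68

Answer: [7, 4, 3, 20, 34, 51, 68]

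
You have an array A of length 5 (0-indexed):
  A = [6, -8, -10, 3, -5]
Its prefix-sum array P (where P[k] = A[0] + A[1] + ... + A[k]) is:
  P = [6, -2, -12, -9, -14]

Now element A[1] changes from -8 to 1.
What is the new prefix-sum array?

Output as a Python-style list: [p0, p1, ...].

Change: A[1] -8 -> 1, delta = 9
P[k] for k < 1: unchanged (A[1] not included)
P[k] for k >= 1: shift by delta = 9
  P[0] = 6 + 0 = 6
  P[1] = -2 + 9 = 7
  P[2] = -12 + 9 = -3
  P[3] = -9 + 9 = 0
  P[4] = -14 + 9 = -5

Answer: [6, 7, -3, 0, -5]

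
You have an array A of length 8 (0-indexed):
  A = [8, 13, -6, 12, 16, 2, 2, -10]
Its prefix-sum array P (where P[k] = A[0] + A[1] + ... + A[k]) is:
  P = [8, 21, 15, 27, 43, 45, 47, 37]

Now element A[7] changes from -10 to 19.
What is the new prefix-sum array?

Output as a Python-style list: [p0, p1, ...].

Answer: [8, 21, 15, 27, 43, 45, 47, 66]

Derivation:
Change: A[7] -10 -> 19, delta = 29
P[k] for k < 7: unchanged (A[7] not included)
P[k] for k >= 7: shift by delta = 29
  P[0] = 8 + 0 = 8
  P[1] = 21 + 0 = 21
  P[2] = 15 + 0 = 15
  P[3] = 27 + 0 = 27
  P[4] = 43 + 0 = 43
  P[5] = 45 + 0 = 45
  P[6] = 47 + 0 = 47
  P[7] = 37 + 29 = 66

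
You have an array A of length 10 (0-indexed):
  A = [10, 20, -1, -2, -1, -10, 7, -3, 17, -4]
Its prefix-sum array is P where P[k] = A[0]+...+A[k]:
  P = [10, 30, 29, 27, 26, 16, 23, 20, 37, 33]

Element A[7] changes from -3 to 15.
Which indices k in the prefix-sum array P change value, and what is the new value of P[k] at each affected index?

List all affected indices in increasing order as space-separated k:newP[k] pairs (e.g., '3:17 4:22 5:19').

P[k] = A[0] + ... + A[k]
P[k] includes A[7] iff k >= 7
Affected indices: 7, 8, ..., 9; delta = 18
  P[7]: 20 + 18 = 38
  P[8]: 37 + 18 = 55
  P[9]: 33 + 18 = 51

Answer: 7:38 8:55 9:51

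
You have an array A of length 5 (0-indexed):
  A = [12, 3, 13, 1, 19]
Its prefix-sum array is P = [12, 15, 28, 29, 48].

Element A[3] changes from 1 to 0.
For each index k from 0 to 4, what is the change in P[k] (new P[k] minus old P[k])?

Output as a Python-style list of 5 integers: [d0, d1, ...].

Element change: A[3] 1 -> 0, delta = -1
For k < 3: P[k] unchanged, delta_P[k] = 0
For k >= 3: P[k] shifts by exactly -1
Delta array: [0, 0, 0, -1, -1]

Answer: [0, 0, 0, -1, -1]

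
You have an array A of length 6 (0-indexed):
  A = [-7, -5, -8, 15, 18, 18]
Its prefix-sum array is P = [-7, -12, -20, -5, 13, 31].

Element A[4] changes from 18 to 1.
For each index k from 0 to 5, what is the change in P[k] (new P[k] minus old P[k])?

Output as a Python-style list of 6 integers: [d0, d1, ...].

Answer: [0, 0, 0, 0, -17, -17]

Derivation:
Element change: A[4] 18 -> 1, delta = -17
For k < 4: P[k] unchanged, delta_P[k] = 0
For k >= 4: P[k] shifts by exactly -17
Delta array: [0, 0, 0, 0, -17, -17]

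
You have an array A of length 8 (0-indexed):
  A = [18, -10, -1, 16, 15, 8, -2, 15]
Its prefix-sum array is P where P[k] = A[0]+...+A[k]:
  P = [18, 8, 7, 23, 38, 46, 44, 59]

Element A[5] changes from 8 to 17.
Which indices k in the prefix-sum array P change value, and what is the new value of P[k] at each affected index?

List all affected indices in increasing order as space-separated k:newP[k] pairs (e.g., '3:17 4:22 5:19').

P[k] = A[0] + ... + A[k]
P[k] includes A[5] iff k >= 5
Affected indices: 5, 6, ..., 7; delta = 9
  P[5]: 46 + 9 = 55
  P[6]: 44 + 9 = 53
  P[7]: 59 + 9 = 68

Answer: 5:55 6:53 7:68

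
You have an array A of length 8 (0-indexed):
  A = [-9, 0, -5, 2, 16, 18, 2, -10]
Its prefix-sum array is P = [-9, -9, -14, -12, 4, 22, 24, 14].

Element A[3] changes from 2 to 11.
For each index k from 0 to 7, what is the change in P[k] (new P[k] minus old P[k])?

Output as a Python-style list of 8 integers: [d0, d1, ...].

Element change: A[3] 2 -> 11, delta = 9
For k < 3: P[k] unchanged, delta_P[k] = 0
For k >= 3: P[k] shifts by exactly 9
Delta array: [0, 0, 0, 9, 9, 9, 9, 9]

Answer: [0, 0, 0, 9, 9, 9, 9, 9]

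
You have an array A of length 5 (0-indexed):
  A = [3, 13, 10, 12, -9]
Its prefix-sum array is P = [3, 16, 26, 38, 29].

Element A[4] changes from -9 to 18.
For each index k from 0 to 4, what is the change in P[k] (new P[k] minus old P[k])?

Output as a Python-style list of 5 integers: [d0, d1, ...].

Element change: A[4] -9 -> 18, delta = 27
For k < 4: P[k] unchanged, delta_P[k] = 0
For k >= 4: P[k] shifts by exactly 27
Delta array: [0, 0, 0, 0, 27]

Answer: [0, 0, 0, 0, 27]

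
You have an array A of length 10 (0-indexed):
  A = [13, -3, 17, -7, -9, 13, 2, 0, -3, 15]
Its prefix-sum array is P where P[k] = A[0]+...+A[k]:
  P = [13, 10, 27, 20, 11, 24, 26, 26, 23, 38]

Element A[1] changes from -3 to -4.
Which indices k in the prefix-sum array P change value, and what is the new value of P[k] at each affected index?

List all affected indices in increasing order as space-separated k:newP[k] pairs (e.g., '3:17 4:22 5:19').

P[k] = A[0] + ... + A[k]
P[k] includes A[1] iff k >= 1
Affected indices: 1, 2, ..., 9; delta = -1
  P[1]: 10 + -1 = 9
  P[2]: 27 + -1 = 26
  P[3]: 20 + -1 = 19
  P[4]: 11 + -1 = 10
  P[5]: 24 + -1 = 23
  P[6]: 26 + -1 = 25
  P[7]: 26 + -1 = 25
  P[8]: 23 + -1 = 22
  P[9]: 38 + -1 = 37

Answer: 1:9 2:26 3:19 4:10 5:23 6:25 7:25 8:22 9:37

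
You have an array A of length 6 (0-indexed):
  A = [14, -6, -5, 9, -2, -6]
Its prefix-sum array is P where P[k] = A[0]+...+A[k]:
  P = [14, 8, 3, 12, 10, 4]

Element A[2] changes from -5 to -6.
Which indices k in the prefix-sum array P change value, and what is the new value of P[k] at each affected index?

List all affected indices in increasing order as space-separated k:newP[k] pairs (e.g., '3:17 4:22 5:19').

P[k] = A[0] + ... + A[k]
P[k] includes A[2] iff k >= 2
Affected indices: 2, 3, ..., 5; delta = -1
  P[2]: 3 + -1 = 2
  P[3]: 12 + -1 = 11
  P[4]: 10 + -1 = 9
  P[5]: 4 + -1 = 3

Answer: 2:2 3:11 4:9 5:3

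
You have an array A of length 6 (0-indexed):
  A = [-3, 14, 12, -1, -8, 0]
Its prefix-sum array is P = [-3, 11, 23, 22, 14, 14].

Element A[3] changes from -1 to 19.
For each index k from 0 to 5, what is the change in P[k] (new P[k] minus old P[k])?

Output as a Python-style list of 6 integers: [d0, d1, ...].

Element change: A[3] -1 -> 19, delta = 20
For k < 3: P[k] unchanged, delta_P[k] = 0
For k >= 3: P[k] shifts by exactly 20
Delta array: [0, 0, 0, 20, 20, 20]

Answer: [0, 0, 0, 20, 20, 20]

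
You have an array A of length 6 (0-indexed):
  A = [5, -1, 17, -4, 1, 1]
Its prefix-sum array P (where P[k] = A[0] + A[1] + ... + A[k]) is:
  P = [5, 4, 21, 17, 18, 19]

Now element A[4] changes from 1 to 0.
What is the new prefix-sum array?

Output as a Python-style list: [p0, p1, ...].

Answer: [5, 4, 21, 17, 17, 18]

Derivation:
Change: A[4] 1 -> 0, delta = -1
P[k] for k < 4: unchanged (A[4] not included)
P[k] for k >= 4: shift by delta = -1
  P[0] = 5 + 0 = 5
  P[1] = 4 + 0 = 4
  P[2] = 21 + 0 = 21
  P[3] = 17 + 0 = 17
  P[4] = 18 + -1 = 17
  P[5] = 19 + -1 = 18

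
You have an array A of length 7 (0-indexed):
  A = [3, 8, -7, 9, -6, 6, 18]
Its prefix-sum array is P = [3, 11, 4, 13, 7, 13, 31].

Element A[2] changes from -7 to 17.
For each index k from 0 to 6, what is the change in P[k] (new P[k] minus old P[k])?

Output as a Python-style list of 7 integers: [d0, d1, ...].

Element change: A[2] -7 -> 17, delta = 24
For k < 2: P[k] unchanged, delta_P[k] = 0
For k >= 2: P[k] shifts by exactly 24
Delta array: [0, 0, 24, 24, 24, 24, 24]

Answer: [0, 0, 24, 24, 24, 24, 24]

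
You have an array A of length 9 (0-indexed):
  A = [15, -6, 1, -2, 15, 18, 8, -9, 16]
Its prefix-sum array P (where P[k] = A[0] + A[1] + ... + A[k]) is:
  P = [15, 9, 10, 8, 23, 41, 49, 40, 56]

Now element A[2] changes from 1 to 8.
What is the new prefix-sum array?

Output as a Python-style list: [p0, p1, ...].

Answer: [15, 9, 17, 15, 30, 48, 56, 47, 63]

Derivation:
Change: A[2] 1 -> 8, delta = 7
P[k] for k < 2: unchanged (A[2] not included)
P[k] for k >= 2: shift by delta = 7
  P[0] = 15 + 0 = 15
  P[1] = 9 + 0 = 9
  P[2] = 10 + 7 = 17
  P[3] = 8 + 7 = 15
  P[4] = 23 + 7 = 30
  P[5] = 41 + 7 = 48
  P[6] = 49 + 7 = 56
  P[7] = 40 + 7 = 47
  P[8] = 56 + 7 = 63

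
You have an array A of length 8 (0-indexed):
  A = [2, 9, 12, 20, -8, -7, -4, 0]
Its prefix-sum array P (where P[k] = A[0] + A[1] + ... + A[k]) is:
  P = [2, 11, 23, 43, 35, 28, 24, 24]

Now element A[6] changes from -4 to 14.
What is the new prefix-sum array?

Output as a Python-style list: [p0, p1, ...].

Change: A[6] -4 -> 14, delta = 18
P[k] for k < 6: unchanged (A[6] not included)
P[k] for k >= 6: shift by delta = 18
  P[0] = 2 + 0 = 2
  P[1] = 11 + 0 = 11
  P[2] = 23 + 0 = 23
  P[3] = 43 + 0 = 43
  P[4] = 35 + 0 = 35
  P[5] = 28 + 0 = 28
  P[6] = 24 + 18 = 42
  P[7] = 24 + 18 = 42

Answer: [2, 11, 23, 43, 35, 28, 42, 42]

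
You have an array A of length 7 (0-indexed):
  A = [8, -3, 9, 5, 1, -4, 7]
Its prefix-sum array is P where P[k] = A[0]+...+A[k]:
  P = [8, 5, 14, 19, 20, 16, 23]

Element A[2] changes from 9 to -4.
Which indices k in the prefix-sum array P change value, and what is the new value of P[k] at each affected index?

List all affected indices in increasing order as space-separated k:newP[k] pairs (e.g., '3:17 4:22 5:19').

Answer: 2:1 3:6 4:7 5:3 6:10

Derivation:
P[k] = A[0] + ... + A[k]
P[k] includes A[2] iff k >= 2
Affected indices: 2, 3, ..., 6; delta = -13
  P[2]: 14 + -13 = 1
  P[3]: 19 + -13 = 6
  P[4]: 20 + -13 = 7
  P[5]: 16 + -13 = 3
  P[6]: 23 + -13 = 10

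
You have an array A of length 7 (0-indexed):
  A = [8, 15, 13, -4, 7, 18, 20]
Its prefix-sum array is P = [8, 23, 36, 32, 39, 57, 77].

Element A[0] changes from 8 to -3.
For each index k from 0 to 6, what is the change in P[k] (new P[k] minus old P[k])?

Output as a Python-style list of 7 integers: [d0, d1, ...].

Element change: A[0] 8 -> -3, delta = -11
For k < 0: P[k] unchanged, delta_P[k] = 0
For k >= 0: P[k] shifts by exactly -11
Delta array: [-11, -11, -11, -11, -11, -11, -11]

Answer: [-11, -11, -11, -11, -11, -11, -11]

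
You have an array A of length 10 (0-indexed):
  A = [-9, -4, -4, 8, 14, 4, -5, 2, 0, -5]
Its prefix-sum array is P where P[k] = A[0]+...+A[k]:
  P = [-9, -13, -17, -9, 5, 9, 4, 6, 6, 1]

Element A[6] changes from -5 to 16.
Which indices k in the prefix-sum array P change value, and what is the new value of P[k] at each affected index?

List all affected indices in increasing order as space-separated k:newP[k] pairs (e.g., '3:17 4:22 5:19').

P[k] = A[0] + ... + A[k]
P[k] includes A[6] iff k >= 6
Affected indices: 6, 7, ..., 9; delta = 21
  P[6]: 4 + 21 = 25
  P[7]: 6 + 21 = 27
  P[8]: 6 + 21 = 27
  P[9]: 1 + 21 = 22

Answer: 6:25 7:27 8:27 9:22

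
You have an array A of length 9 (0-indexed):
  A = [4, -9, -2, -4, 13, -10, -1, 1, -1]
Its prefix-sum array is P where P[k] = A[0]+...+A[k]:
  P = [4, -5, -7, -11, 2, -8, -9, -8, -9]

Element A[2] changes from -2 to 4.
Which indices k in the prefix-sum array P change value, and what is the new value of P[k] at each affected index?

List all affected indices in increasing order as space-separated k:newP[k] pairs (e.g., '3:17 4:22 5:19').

Answer: 2:-1 3:-5 4:8 5:-2 6:-3 7:-2 8:-3

Derivation:
P[k] = A[0] + ... + A[k]
P[k] includes A[2] iff k >= 2
Affected indices: 2, 3, ..., 8; delta = 6
  P[2]: -7 + 6 = -1
  P[3]: -11 + 6 = -5
  P[4]: 2 + 6 = 8
  P[5]: -8 + 6 = -2
  P[6]: -9 + 6 = -3
  P[7]: -8 + 6 = -2
  P[8]: -9 + 6 = -3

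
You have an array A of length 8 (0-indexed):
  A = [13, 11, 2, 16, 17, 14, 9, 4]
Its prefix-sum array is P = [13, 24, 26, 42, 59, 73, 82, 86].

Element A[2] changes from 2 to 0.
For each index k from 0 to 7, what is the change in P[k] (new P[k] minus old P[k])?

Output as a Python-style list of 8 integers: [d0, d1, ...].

Element change: A[2] 2 -> 0, delta = -2
For k < 2: P[k] unchanged, delta_P[k] = 0
For k >= 2: P[k] shifts by exactly -2
Delta array: [0, 0, -2, -2, -2, -2, -2, -2]

Answer: [0, 0, -2, -2, -2, -2, -2, -2]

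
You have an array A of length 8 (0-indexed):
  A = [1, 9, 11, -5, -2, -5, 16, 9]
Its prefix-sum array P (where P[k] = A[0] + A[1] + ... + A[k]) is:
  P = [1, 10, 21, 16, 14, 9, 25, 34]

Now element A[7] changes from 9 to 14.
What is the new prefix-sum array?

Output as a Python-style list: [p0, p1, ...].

Answer: [1, 10, 21, 16, 14, 9, 25, 39]

Derivation:
Change: A[7] 9 -> 14, delta = 5
P[k] for k < 7: unchanged (A[7] not included)
P[k] for k >= 7: shift by delta = 5
  P[0] = 1 + 0 = 1
  P[1] = 10 + 0 = 10
  P[2] = 21 + 0 = 21
  P[3] = 16 + 0 = 16
  P[4] = 14 + 0 = 14
  P[5] = 9 + 0 = 9
  P[6] = 25 + 0 = 25
  P[7] = 34 + 5 = 39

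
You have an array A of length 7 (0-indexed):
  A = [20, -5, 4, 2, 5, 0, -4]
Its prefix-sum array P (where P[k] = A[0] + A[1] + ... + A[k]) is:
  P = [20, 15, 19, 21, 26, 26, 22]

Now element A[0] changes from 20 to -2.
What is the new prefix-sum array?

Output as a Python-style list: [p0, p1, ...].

Answer: [-2, -7, -3, -1, 4, 4, 0]

Derivation:
Change: A[0] 20 -> -2, delta = -22
P[k] for k < 0: unchanged (A[0] not included)
P[k] for k >= 0: shift by delta = -22
  P[0] = 20 + -22 = -2
  P[1] = 15 + -22 = -7
  P[2] = 19 + -22 = -3
  P[3] = 21 + -22 = -1
  P[4] = 26 + -22 = 4
  P[5] = 26 + -22 = 4
  P[6] = 22 + -22 = 0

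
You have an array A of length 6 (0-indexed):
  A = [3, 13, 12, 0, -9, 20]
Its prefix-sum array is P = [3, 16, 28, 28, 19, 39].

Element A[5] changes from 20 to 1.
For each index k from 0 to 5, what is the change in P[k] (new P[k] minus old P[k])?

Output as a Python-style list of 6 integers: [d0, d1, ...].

Answer: [0, 0, 0, 0, 0, -19]

Derivation:
Element change: A[5] 20 -> 1, delta = -19
For k < 5: P[k] unchanged, delta_P[k] = 0
For k >= 5: P[k] shifts by exactly -19
Delta array: [0, 0, 0, 0, 0, -19]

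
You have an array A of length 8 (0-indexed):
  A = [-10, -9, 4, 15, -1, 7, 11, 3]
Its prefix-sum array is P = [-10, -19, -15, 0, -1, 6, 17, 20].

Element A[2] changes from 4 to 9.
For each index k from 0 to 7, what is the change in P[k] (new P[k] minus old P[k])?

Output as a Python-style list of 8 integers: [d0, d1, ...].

Answer: [0, 0, 5, 5, 5, 5, 5, 5]

Derivation:
Element change: A[2] 4 -> 9, delta = 5
For k < 2: P[k] unchanged, delta_P[k] = 0
For k >= 2: P[k] shifts by exactly 5
Delta array: [0, 0, 5, 5, 5, 5, 5, 5]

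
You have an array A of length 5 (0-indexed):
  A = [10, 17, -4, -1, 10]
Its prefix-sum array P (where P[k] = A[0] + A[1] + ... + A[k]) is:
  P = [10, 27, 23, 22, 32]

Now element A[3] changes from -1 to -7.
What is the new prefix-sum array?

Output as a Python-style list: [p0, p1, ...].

Answer: [10, 27, 23, 16, 26]

Derivation:
Change: A[3] -1 -> -7, delta = -6
P[k] for k < 3: unchanged (A[3] not included)
P[k] for k >= 3: shift by delta = -6
  P[0] = 10 + 0 = 10
  P[1] = 27 + 0 = 27
  P[2] = 23 + 0 = 23
  P[3] = 22 + -6 = 16
  P[4] = 32 + -6 = 26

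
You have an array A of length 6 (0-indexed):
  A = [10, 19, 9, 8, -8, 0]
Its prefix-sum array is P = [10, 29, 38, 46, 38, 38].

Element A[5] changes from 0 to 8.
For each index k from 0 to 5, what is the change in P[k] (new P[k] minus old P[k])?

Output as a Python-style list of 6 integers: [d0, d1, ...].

Answer: [0, 0, 0, 0, 0, 8]

Derivation:
Element change: A[5] 0 -> 8, delta = 8
For k < 5: P[k] unchanged, delta_P[k] = 0
For k >= 5: P[k] shifts by exactly 8
Delta array: [0, 0, 0, 0, 0, 8]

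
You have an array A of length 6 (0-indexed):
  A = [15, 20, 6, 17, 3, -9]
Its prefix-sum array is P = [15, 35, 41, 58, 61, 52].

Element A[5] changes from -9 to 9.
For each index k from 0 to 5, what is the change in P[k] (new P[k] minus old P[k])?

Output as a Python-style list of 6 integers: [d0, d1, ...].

Answer: [0, 0, 0, 0, 0, 18]

Derivation:
Element change: A[5] -9 -> 9, delta = 18
For k < 5: P[k] unchanged, delta_P[k] = 0
For k >= 5: P[k] shifts by exactly 18
Delta array: [0, 0, 0, 0, 0, 18]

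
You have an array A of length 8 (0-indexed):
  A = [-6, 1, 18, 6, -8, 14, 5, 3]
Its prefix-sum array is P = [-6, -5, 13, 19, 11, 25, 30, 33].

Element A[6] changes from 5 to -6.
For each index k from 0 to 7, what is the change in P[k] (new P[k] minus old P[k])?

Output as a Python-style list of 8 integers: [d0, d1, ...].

Element change: A[6] 5 -> -6, delta = -11
For k < 6: P[k] unchanged, delta_P[k] = 0
For k >= 6: P[k] shifts by exactly -11
Delta array: [0, 0, 0, 0, 0, 0, -11, -11]

Answer: [0, 0, 0, 0, 0, 0, -11, -11]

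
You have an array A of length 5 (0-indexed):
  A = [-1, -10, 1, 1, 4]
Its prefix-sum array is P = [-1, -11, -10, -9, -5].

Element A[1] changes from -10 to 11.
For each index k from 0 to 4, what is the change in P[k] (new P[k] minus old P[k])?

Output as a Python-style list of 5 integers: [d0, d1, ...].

Element change: A[1] -10 -> 11, delta = 21
For k < 1: P[k] unchanged, delta_P[k] = 0
For k >= 1: P[k] shifts by exactly 21
Delta array: [0, 21, 21, 21, 21]

Answer: [0, 21, 21, 21, 21]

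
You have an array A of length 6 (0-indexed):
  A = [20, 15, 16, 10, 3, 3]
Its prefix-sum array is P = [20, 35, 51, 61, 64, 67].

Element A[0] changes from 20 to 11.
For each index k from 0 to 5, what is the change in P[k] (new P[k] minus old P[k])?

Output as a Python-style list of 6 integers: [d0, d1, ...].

Answer: [-9, -9, -9, -9, -9, -9]

Derivation:
Element change: A[0] 20 -> 11, delta = -9
For k < 0: P[k] unchanged, delta_P[k] = 0
For k >= 0: P[k] shifts by exactly -9
Delta array: [-9, -9, -9, -9, -9, -9]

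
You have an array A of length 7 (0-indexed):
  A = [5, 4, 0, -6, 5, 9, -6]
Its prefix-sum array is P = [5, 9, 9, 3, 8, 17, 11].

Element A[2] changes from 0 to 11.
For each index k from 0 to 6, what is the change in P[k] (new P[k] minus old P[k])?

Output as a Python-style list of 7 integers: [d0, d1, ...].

Answer: [0, 0, 11, 11, 11, 11, 11]

Derivation:
Element change: A[2] 0 -> 11, delta = 11
For k < 2: P[k] unchanged, delta_P[k] = 0
For k >= 2: P[k] shifts by exactly 11
Delta array: [0, 0, 11, 11, 11, 11, 11]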